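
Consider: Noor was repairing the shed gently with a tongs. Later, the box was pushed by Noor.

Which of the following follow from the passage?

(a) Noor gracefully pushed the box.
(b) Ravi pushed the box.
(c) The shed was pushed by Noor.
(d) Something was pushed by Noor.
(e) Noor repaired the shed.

(a) Not entailed — 'gracefully' adds information not in the original event.
(b) Not entailed — the passage has Noor pushing the box, not Ravi.
(c) Not entailed — Noor pushed the box, not the shed; the shed belongs to the repairing event.
(d) Entailed — generalizing the patient leaves a sub-description the original still satisfies.
(e) Not entailed — 'was repairing' is progressive on an accomplishment; it does not entail the completed 'repaired'.

(d)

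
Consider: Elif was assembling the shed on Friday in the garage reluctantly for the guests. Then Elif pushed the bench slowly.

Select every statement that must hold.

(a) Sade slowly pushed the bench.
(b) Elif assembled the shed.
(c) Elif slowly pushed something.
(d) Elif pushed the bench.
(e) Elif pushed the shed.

(a) Not entailed — the passage has Elif pushing the bench, not Sade.
(b) Not entailed — 'was assembling' is progressive on an accomplishment; it does not entail the completed 'assembled'.
(c) Entailed — generalizing the patient leaves a sub-description the original still satisfies.
(d) Entailed — dropping 'slowly' leaves a sub-description the original still satisfies.
(e) Not entailed — Elif pushed the bench, not the shed; the shed belongs to the assembling event.

(c), (d)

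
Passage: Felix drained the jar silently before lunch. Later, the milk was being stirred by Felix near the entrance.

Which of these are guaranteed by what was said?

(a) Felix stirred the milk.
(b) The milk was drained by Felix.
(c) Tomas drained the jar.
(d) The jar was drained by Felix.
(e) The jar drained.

(a), (d), (e)

(a) Entailed — 'stir' is an activity; 'was stirring' entails that some stirring happened, so 'stirred' holds.
(b) Not entailed — Felix drained the jar, not the milk; the milk belongs to the stirring event.
(c) Not entailed — the passage has Felix draining the jar, not Tomas.
(d) Entailed — every conjunct here is already in the original draining event.
(e) Entailed — 'Felix drained the jar' is causative; it entails the inchoative 'the jar drained'.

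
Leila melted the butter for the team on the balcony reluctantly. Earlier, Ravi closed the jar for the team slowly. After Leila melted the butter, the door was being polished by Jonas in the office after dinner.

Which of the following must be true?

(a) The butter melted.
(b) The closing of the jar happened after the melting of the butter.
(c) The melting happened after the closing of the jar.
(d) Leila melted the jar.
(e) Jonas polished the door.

(a) Entailed — 'Leila melted the butter' is causative; it entails the inchoative 'the butter melted'.
(b) Not entailed — the narrative places the closing before the melting, not after.
(c) Entailed — the narrative places the closing before the melting.
(d) Not entailed — Leila melted the butter, not the jar; the jar belongs to the closing event.
(e) Entailed — 'polish' is an activity; 'was polishing' entails that some polishing happened, so 'polished' holds.

(a), (c), (e)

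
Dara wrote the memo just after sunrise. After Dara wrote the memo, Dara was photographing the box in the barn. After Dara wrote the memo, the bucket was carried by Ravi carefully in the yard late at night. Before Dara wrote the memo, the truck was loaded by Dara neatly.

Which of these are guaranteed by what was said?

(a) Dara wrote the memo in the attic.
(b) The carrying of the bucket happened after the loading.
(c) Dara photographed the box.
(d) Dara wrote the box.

(b)

(a) Not entailed — 'in the attic' adds information not in the original event.
(b) Entailed — the narrative places the loading before the carrying.
(c) Not entailed — 'was photographing' is progressive on an accomplishment; it does not entail the completed 'photographed'.
(d) Not entailed — Dara wrote the memo, not the box; the box belongs to the photographing event.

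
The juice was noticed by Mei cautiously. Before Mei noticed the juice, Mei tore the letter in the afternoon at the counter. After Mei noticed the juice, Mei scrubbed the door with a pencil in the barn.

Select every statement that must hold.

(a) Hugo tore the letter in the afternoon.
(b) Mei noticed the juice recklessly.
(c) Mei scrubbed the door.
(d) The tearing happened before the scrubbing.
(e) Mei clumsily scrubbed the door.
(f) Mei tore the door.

(c), (d)

(a) Not entailed — the passage has Mei tearing the letter, not Hugo.
(b) Not entailed — 'recklessly' adds a manner not in (and inconsistent with) the original.
(c) Entailed — the original entails any weakening of itself; this just drops 'with a pencil', 'in the barn'.
(d) Entailed — the narrative places the tearing before the scrubbing.
(e) Not entailed — 'clumsily' adds information not in the original event.
(f) Not entailed — Mei tore the letter, not the door; the door belongs to the scrubbing event.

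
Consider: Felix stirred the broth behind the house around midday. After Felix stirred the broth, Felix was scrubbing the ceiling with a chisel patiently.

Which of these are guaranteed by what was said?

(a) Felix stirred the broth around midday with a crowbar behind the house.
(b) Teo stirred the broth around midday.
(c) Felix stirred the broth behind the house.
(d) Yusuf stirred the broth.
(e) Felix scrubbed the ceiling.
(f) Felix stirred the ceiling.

(a) Not entailed — 'with a crowbar' adds information not in the original event.
(b) Not entailed — the passage has Felix stirring the broth, not Teo.
(c) Entailed — dropping 'around midday' leaves a sub-description the original still satisfies.
(d) Not entailed — the passage has Felix stirring the broth, not Yusuf.
(e) Entailed — 'scrub' is an activity; 'was scrubbing' entails that some scrubbing happened, so 'scrubbed' holds.
(f) Not entailed — Felix stirred the broth, not the ceiling; the ceiling belongs to the scrubbing event.

(c), (e)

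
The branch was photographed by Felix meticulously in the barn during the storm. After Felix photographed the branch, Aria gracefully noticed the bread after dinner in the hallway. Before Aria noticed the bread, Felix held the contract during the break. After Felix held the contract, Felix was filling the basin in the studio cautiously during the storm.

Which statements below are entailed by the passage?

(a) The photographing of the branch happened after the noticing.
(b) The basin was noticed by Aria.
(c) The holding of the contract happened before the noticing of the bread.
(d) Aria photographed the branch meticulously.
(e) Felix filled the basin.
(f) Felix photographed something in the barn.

(a) Not entailed — the narrative places the photographing before the noticing, not after.
(b) Not entailed — Aria noticed the bread, not the basin; the basin belongs to the filling event.
(c) Entailed — the narrative places the holding before the noticing.
(d) Not entailed — the passage has Felix photographing the branch, not Aria.
(e) Not entailed — 'was filling' is progressive on an accomplishment; it does not entail the completed 'filled'.
(f) Entailed — dropping 'during the storm', 'meticulously' and generalizing the patient leaves a sub-description the original still satisfies.

(c), (f)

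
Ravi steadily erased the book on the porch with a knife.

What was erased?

'the book' marks the patient of the erasing event.

the book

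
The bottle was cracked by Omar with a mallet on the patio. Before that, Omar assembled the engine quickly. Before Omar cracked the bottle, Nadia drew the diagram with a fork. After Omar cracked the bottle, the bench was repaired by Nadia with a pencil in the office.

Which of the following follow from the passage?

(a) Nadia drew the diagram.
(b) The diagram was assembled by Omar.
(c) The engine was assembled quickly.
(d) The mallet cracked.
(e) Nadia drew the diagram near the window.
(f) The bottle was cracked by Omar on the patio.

(a), (c), (f)

(a) Entailed — every conjunct here is already in the original drawing event.
(b) Not entailed — Omar assembled the engine, not the diagram; the diagram belongs to the drawing event.
(c) Entailed — generalizing the agent leaves a sub-description the original still satisfies.
(d) Not entailed — the bottle is what cracked, not the mallet.
(e) Not entailed — 'near the window' adds information not in the original event.
(f) Entailed — every conjunct here is already in the original cracking event.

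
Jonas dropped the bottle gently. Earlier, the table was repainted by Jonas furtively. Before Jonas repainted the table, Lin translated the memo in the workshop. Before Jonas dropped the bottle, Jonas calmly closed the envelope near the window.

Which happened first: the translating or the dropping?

The connectives place the translating before the dropping.

the translating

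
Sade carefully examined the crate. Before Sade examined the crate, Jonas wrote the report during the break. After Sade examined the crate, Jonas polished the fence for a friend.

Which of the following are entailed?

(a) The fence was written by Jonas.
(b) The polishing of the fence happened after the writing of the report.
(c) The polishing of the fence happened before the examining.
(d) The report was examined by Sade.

(a) Not entailed — Jonas wrote the report, not the fence; the fence belongs to the polishing event.
(b) Entailed — the narrative places the writing before the polishing.
(c) Not entailed — the narrative places the examining before the polishing, not after.
(d) Not entailed — Sade examined the crate, not the report; the report belongs to the writing event.

(b)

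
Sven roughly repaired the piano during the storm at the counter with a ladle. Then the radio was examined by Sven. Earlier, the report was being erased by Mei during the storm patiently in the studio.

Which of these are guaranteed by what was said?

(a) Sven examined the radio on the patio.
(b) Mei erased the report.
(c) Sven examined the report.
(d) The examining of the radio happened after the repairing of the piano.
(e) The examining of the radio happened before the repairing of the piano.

(a) Not entailed — 'on the patio' adds information not in the original event.
(b) Not entailed — 'was erasing' is progressive on an accomplishment; it does not entail the completed 'erased'.
(c) Not entailed — Sven examined the radio, not the report; the report belongs to the erasing event.
(d) Entailed — the narrative places the repairing before the examining.
(e) Not entailed — the narrative places the repairing before the examining, not after.

(d)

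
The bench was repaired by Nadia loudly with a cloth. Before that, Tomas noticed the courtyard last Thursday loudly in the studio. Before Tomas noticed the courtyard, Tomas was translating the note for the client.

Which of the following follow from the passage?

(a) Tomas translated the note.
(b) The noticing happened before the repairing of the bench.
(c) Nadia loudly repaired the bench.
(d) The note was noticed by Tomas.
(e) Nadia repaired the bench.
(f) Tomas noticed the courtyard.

(a) Not entailed — 'was translating' is progressive on an accomplishment; it does not entail the completed 'translated'.
(b) Entailed — the narrative places the noticing before the repairing.
(c) Entailed — dropping 'with a cloth' leaves a sub-description the original still satisfies.
(d) Not entailed — Tomas noticed the courtyard, not the note; the note belongs to the translating event.
(e) Entailed — dropping 'with a cloth', 'loudly' leaves a sub-description the original still satisfies.
(f) Entailed — every conjunct here is already in the original noticing event.

(b), (c), (e), (f)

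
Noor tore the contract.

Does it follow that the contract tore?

yes

'Noor tore the contract' is the causative; it entails the inchoative 'the contract tore'.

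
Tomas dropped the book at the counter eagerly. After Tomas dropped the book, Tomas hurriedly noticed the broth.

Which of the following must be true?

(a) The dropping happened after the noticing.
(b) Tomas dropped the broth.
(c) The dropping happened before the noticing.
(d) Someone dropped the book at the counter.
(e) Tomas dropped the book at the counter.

(c), (d), (e)

(a) Not entailed — the narrative places the dropping before the noticing, not after.
(b) Not entailed — Tomas dropped the book, not the broth; the broth belongs to the noticing event.
(c) Entailed — the narrative places the dropping before the noticing.
(d) Entailed — this follows by dropping conjuncts from the dropping event's description.
(e) Entailed — dropping 'eagerly' leaves a sub-description the original still satisfies.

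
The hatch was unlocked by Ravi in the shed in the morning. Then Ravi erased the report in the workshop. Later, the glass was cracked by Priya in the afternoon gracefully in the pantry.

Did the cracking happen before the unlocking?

The narrative orders the unlocking before the cracking.

no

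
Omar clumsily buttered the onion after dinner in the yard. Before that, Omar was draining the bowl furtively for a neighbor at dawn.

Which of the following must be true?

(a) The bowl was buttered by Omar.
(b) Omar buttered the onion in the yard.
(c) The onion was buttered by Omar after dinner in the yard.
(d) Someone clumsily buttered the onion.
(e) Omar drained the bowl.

(b), (c), (d)

(a) Not entailed — Omar buttered the onion, not the bowl; the bowl belongs to the draining event.
(b) Entailed — the original entails any weakening of itself; this just drops 'after dinner', 'clumsily'.
(c) Entailed — the original entails any weakening of itself; this just drops 'clumsily'.
(d) Entailed — every conjunct here is already in the original buttering event.
(e) Not entailed — 'was draining' is progressive on an accomplishment; it does not entail the completed 'drained'.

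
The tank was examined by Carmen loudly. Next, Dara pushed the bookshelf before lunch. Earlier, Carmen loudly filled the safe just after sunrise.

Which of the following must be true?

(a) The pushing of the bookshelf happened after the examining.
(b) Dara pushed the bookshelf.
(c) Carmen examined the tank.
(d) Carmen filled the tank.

(a), (b), (c)

(a) Entailed — the narrative places the examining before the pushing.
(b) Entailed — this follows by dropping conjuncts from the pushing event's description.
(c) Entailed — this follows by dropping conjuncts from the examining event's description.
(d) Not entailed — Carmen filled the safe, not the tank; the tank belongs to the examining event.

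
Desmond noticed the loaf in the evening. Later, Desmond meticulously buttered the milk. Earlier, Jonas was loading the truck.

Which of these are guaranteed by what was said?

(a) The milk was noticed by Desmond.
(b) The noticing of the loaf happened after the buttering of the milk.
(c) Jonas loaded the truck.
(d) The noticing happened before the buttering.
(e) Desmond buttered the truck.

(a) Not entailed — Desmond noticed the loaf, not the milk; the milk belongs to the buttering event.
(b) Not entailed — the narrative places the noticing before the buttering, not after.
(c) Not entailed — 'was loading' is progressive on an accomplishment; it does not entail the completed 'loaded'.
(d) Entailed — the narrative places the noticing before the buttering.
(e) Not entailed — Desmond buttered the milk, not the truck; the truck belongs to the loading event.

(d)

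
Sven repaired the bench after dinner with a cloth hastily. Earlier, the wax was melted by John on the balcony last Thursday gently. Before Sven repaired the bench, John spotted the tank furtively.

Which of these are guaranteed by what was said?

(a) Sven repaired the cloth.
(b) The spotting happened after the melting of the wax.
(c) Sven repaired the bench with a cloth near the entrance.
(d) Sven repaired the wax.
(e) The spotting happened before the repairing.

(a) Not entailed — the cloth is the instrument, not what was repaired.
(b) Not entailed — the narrative doesn't order the melting relative to the spotting.
(c) Not entailed — 'near the entrance' adds information not in the original event.
(d) Not entailed — Sven repaired the bench, not the wax; the wax belongs to the melting event.
(e) Entailed — the narrative places the spotting before the repairing.

(e)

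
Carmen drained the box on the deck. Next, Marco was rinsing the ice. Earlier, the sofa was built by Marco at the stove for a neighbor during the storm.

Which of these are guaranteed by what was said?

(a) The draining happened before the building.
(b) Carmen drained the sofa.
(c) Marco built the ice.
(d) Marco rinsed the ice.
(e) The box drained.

(a) Not entailed — the narrative doesn't order the draining relative to the building.
(b) Not entailed — Carmen drained the box, not the sofa; the sofa belongs to the building event.
(c) Not entailed — Marco built the sofa, not the ice; the ice belongs to the rinsing event.
(d) Entailed — 'rinse' is an activity; 'was rinsing' entails that some rinsing happened, so 'rinsed' holds.
(e) Entailed — 'Carmen drained the box' is causative; it entails the inchoative 'the box drained'.

(d), (e)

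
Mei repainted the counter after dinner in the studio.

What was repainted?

the counter

'the counter' marks the patient of the repainting event.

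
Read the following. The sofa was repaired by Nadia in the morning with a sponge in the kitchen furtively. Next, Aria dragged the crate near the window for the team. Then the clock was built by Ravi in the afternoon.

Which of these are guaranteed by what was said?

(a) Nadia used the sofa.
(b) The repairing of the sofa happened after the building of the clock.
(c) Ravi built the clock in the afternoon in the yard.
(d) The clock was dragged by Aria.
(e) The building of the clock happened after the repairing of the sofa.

(e)

(a) Not entailed — the sofa is the patient, not an instrument — Nadia used a sponge.
(b) Not entailed — the narrative places the repairing before the building, not after.
(c) Not entailed — 'in the yard' adds information not in the original event.
(d) Not entailed — Aria dragged the crate, not the clock; the clock belongs to the building event.
(e) Entailed — the narrative places the repairing before the building.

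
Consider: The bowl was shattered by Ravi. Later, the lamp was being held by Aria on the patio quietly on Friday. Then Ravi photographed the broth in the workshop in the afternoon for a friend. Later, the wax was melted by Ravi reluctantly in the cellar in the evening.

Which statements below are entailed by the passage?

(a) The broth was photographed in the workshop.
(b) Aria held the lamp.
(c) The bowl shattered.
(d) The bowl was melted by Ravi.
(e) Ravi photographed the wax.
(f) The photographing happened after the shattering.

(a), (b), (c), (f)

(a) Entailed — dropping 'for a friend', 'in the afternoon' and generalizing the agent leaves a sub-description the original still satisfies.
(b) Entailed — 'hold' is an activity; 'was holding' entails that some holding happened, so 'held' holds.
(c) Entailed — 'Ravi shattered the bowl' is causative; it entails the inchoative 'the bowl shattered'.
(d) Not entailed — Ravi melted the wax, not the bowl; the bowl belongs to the shattering event.
(e) Not entailed — Ravi photographed the broth, not the wax; the wax belongs to the melting event.
(f) Entailed — the narrative places the shattering before the photographing.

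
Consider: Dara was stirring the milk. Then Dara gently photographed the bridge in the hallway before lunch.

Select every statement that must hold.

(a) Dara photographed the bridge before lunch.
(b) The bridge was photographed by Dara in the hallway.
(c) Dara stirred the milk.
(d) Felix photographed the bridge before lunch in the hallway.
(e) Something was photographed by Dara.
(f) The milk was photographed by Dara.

(a) Entailed — dropping 'in the hallway', 'gently' leaves a sub-description the original still satisfies.
(b) Entailed — dropping 'gently', 'before lunch' leaves a sub-description the original still satisfies.
(c) Entailed — 'stir' is an activity; 'was stirring' entails that some stirring happened, so 'stirred' holds.
(d) Not entailed — the passage has Dara photographing the bridge, not Felix.
(e) Entailed — the original entails any weakening of itself; this just drops 'in the hallway', 'gently', 'before lunch' and generalizes the patient.
(f) Not entailed — Dara photographed the bridge, not the milk; the milk belongs to the stirring event.

(a), (b), (c), (e)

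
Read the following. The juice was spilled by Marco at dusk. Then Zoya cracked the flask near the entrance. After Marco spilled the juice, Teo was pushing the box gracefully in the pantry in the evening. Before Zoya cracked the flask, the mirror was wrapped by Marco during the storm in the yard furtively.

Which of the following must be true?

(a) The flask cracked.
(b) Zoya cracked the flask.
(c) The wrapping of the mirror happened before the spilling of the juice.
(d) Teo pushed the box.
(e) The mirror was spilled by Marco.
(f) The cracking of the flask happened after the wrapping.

(a), (b), (d), (f)

(a) Entailed — 'Zoya cracked the flask' is causative; it entails the inchoative 'the flask cracked'.
(b) Entailed — this follows by dropping conjuncts from the cracking event's description.
(c) Not entailed — the narrative doesn't order the wrapping relative to the spilling.
(d) Entailed — 'push' is an activity; 'was pushing' entails that some pushing happened, so 'pushed' holds.
(e) Not entailed — Marco spilled the juice, not the mirror; the mirror belongs to the wrapping event.
(f) Entailed — the narrative places the wrapping before the cracking.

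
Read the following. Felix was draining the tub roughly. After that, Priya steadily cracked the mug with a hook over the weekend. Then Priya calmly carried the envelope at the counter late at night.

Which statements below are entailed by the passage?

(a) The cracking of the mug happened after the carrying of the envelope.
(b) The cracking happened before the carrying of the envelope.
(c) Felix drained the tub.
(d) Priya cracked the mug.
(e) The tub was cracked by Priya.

(b), (d)

(a) Not entailed — the narrative places the cracking before the carrying, not after.
(b) Entailed — the narrative places the cracking before the carrying.
(c) Not entailed — 'was draining' is progressive on an accomplishment; it does not entail the completed 'drained'.
(d) Entailed — every conjunct here is already in the original cracking event.
(e) Not entailed — Priya cracked the mug, not the tub; the tub belongs to the draining event.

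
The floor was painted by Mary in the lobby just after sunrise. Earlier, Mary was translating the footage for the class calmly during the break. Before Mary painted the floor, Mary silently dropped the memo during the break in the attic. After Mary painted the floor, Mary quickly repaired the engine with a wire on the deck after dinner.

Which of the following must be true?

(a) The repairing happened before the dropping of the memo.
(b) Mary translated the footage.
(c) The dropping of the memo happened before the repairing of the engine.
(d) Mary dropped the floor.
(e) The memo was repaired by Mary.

(a) Not entailed — the narrative places the dropping before the repairing, not after.
(b) Not entailed — 'was translating' is progressive on an accomplishment; it does not entail the completed 'translated'.
(c) Entailed — the narrative places the dropping before the repairing.
(d) Not entailed — Mary dropped the memo, not the floor; the floor belongs to the painting event.
(e) Not entailed — Mary repaired the engine, not the memo; the memo belongs to the dropping event.

(c)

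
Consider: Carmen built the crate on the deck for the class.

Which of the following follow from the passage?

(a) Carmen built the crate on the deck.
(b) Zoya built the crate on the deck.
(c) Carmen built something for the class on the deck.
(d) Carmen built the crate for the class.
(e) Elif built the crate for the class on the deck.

(a) Entailed — every conjunct here is already in the original building event.
(b) Not entailed — the passage has Carmen building the crate, not Zoya.
(c) Entailed — generalizing the patient leaves a sub-description the original still satisfies.
(d) Entailed — the original entails any weakening of itself; this just drops 'on the deck'.
(e) Not entailed — the passage has Carmen building the crate, not Elif.

(a), (c), (d)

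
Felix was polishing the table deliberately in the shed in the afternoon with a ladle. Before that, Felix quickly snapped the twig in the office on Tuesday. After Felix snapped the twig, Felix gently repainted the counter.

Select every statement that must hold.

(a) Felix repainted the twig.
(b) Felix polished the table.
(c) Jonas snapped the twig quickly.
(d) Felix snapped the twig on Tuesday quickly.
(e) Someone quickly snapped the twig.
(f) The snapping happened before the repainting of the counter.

(b), (d), (e), (f)

(a) Not entailed — Felix repainted the counter, not the twig; the twig belongs to the snapping event.
(b) Entailed — 'polish' is an activity; 'was polishing' entails that some polishing happened, so 'polished' holds.
(c) Not entailed — the passage has Felix snapping the twig, not Jonas.
(d) Entailed — dropping 'in the office' leaves a sub-description the original still satisfies.
(e) Entailed — dropping 'on Tuesday', 'in the office' and generalizing the agent leaves a sub-description the original still satisfies.
(f) Entailed — the narrative places the snapping before the repainting.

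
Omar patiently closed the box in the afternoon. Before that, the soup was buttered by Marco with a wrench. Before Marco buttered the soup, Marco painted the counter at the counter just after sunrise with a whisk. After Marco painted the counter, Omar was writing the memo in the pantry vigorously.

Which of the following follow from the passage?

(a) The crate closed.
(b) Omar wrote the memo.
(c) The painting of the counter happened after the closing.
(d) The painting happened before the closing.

(a) Not entailed — the box is what closed, not the crate.
(b) Not entailed — 'was writing' is progressive on an accomplishment; it does not entail the completed 'wrote'.
(c) Not entailed — the narrative places the painting before the closing, not after.
(d) Entailed — the narrative places the painting before the closing.

(d)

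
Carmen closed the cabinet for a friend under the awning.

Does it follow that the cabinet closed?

yes

'Carmen closed the cabinet' is the causative; it entails the inchoative 'the cabinet closed'.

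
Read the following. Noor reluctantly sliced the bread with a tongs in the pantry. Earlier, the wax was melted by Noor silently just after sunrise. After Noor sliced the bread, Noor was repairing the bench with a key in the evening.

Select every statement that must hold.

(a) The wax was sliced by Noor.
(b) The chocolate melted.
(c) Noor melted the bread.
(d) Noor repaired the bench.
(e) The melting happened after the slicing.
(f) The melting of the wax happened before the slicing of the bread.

(a) Not entailed — Noor sliced the bread, not the wax; the wax belongs to the melting event.
(b) Not entailed — the wax is what melted, not the chocolate.
(c) Not entailed — Noor melted the wax, not the bread; the bread belongs to the slicing event.
(d) Not entailed — 'was repairing' is progressive on an accomplishment; it does not entail the completed 'repaired'.
(e) Not entailed — the narrative places the melting before the slicing, not after.
(f) Entailed — the narrative places the melting before the slicing.

(f)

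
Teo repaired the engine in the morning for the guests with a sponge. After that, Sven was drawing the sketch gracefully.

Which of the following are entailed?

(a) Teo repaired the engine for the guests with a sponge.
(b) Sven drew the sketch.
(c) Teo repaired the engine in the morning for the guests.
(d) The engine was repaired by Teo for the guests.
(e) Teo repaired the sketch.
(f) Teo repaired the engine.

(a), (c), (d), (f)

(a) Entailed — the original entails any weakening of itself; this just drops 'in the morning'.
(b) Not entailed — 'was drawing' is progressive on an accomplishment; it does not entail the completed 'drew'.
(c) Entailed — this follows by dropping conjuncts from the repairing event's description.
(d) Entailed — this follows by dropping conjuncts from the repairing event's description.
(e) Not entailed — Teo repaired the engine, not the sketch; the sketch belongs to the drawing event.
(f) Entailed — dropping 'for the guests', 'in the morning', 'with a sponge' leaves a sub-description the original still satisfies.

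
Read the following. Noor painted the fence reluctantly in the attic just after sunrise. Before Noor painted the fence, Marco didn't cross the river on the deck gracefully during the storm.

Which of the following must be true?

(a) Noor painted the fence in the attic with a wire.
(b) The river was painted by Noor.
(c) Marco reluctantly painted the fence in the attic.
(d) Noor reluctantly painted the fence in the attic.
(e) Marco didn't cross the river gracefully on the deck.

(d)

(a) Not entailed — 'with a wire' adds information not in the original event.
(b) Not entailed — Noor painted the fence, not the river; the river belongs to the crossing event.
(c) Not entailed — the passage has Noor painting the fence, not Marco.
(d) Entailed — dropping 'just after sunrise' leaves a sub-description the original still satisfies.
(e) Not entailed — dropping 'during the storm' under negation is not valid — the original leaves open that Marco crossed the river some other way.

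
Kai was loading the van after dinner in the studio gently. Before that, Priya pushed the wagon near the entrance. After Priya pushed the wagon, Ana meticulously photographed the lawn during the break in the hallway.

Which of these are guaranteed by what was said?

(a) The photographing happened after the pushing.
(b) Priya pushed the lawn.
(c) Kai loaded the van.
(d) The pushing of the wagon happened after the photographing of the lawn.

(a) Entailed — the narrative places the pushing before the photographing.
(b) Not entailed — Priya pushed the wagon, not the lawn; the lawn belongs to the photographing event.
(c) Not entailed — 'was loading' is progressive on an accomplishment; it does not entail the completed 'loaded'.
(d) Not entailed — the narrative places the pushing before the photographing, not after.

(a)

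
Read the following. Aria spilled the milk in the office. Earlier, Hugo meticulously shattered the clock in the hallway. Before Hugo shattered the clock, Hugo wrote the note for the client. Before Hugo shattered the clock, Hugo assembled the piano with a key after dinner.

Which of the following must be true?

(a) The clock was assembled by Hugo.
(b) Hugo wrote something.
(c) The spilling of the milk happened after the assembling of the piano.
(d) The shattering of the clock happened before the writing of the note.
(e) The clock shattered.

(a) Not entailed — Hugo assembled the piano, not the clock; the clock belongs to the shattering event.
(b) Entailed — every conjunct here is already in the original writing event.
(c) Entailed — the narrative places the assembling before the spilling.
(d) Not entailed — the narrative places the writing before the shattering, not after.
(e) Entailed — 'Hugo shattered the clock' is causative; it entails the inchoative 'the clock shattered'.

(b), (c), (e)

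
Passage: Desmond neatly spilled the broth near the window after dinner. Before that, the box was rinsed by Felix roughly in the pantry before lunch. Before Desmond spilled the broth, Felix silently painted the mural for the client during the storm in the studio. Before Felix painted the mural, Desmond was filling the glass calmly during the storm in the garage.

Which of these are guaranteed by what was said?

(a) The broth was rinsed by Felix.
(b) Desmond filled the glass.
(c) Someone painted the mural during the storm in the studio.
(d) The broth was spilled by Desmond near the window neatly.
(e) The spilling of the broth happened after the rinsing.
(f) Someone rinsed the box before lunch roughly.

(a) Not entailed — Felix rinsed the box, not the broth; the broth belongs to the spilling event.
(b) Not entailed — 'was filling' is progressive on an accomplishment; it does not entail the completed 'filled'.
(c) Entailed — the original entails any weakening of itself; this just drops 'silently', 'for the client' and generalizes the agent.
(d) Entailed — this follows by dropping conjuncts from the spilling event's description.
(e) Entailed — the narrative places the rinsing before the spilling.
(f) Entailed — dropping 'in the pantry' and generalizing the agent leaves a sub-description the original still satisfies.

(c), (d), (e), (f)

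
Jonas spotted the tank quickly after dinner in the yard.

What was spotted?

'the tank' marks the patient of the spotting event.

the tank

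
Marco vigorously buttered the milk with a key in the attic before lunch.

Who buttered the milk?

'Marco' marks the agent of the buttering event.

Marco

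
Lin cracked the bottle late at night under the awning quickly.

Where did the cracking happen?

under the awning

'under the awning' marks the location of the cracking event.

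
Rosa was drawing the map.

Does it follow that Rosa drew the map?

'was drawing' is progressive; for an accomplishment like 'draw the map', it doesn't entail completion.

no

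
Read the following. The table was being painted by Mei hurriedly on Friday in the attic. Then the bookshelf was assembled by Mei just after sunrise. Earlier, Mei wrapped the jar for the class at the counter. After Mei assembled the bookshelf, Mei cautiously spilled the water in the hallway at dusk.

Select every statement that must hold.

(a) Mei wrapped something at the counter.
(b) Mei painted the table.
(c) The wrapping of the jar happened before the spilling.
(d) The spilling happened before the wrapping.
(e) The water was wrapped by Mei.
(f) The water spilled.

(a) Entailed — the original entails any weakening of itself; this just drops 'for the class' and generalizes the patient.
(b) Not entailed — 'was painting' is progressive on an accomplishment; it does not entail the completed 'painted'.
(c) Entailed — the narrative places the wrapping before the spilling.
(d) Not entailed — the narrative places the wrapping before the spilling, not after.
(e) Not entailed — Mei wrapped the jar, not the water; the water belongs to the spilling event.
(f) Entailed — 'Mei spilled the water' is causative; it entails the inchoative 'the water spilled'.

(a), (c), (f)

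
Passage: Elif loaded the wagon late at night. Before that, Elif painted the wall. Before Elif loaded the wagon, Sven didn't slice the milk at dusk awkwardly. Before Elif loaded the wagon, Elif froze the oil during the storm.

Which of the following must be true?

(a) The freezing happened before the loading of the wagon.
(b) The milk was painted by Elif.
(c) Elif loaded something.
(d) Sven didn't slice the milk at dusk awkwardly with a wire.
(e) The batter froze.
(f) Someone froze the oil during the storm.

(a) Entailed — the narrative places the freezing before the loading.
(b) Not entailed — Elif painted the wall, not the milk; the milk belongs to the slicing event.
(c) Entailed — every conjunct here is already in the original loading event.
(d) Entailed — under negation, adding a further restriction is entailed: if no such slicing event occurred, none occurred with a wire either.
(e) Not entailed — the oil is what froze, not the batter.
(f) Entailed — this follows by dropping conjuncts from the freezing event's description.

(a), (c), (d), (f)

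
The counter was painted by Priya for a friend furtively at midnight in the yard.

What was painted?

the counter

'the counter' marks the patient of the painting event.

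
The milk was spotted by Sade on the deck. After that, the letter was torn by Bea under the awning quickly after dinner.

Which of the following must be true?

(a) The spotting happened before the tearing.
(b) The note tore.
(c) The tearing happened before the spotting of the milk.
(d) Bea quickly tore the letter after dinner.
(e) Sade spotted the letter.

(a) Entailed — the narrative places the spotting before the tearing.
(b) Not entailed — the letter is what tore, not the note.
(c) Not entailed — the narrative places the spotting before the tearing, not after.
(d) Entailed — dropping 'under the awning' leaves a sub-description the original still satisfies.
(e) Not entailed — Sade spotted the milk, not the letter; the letter belongs to the tearing event.

(a), (d)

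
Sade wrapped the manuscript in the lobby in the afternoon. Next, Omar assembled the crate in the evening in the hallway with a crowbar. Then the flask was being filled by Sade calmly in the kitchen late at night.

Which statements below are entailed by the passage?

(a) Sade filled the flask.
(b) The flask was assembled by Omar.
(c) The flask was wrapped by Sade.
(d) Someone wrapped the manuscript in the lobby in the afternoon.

(a) Not entailed — 'was filling' is progressive on an accomplishment; it does not entail the completed 'filled'.
(b) Not entailed — Omar assembled the crate, not the flask; the flask belongs to the filling event.
(c) Not entailed — Sade wrapped the manuscript, not the flask; the flask belongs to the filling event.
(d) Entailed — the original entails any weakening of itself; this just generalizes the agent.

(d)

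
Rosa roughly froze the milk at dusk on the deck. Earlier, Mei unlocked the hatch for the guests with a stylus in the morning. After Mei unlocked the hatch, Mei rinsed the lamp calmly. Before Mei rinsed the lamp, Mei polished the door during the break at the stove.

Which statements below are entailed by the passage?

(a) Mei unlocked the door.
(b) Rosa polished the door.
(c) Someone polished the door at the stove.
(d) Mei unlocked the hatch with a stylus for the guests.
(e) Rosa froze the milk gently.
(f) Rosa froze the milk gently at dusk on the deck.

(a) Not entailed — Mei unlocked the hatch, not the door; the door belongs to the polishing event.
(b) Not entailed — the passage has Mei polishing the door, not Rosa.
(c) Entailed — this follows by dropping conjuncts from the polishing event's description.
(d) Entailed — every conjunct here is already in the original unlocking event.
(e) Not entailed — 'gently' adds a manner not in (and inconsistent with) the original.
(f) Not entailed — 'gently' adds a manner not in (and inconsistent with) the original.

(c), (d)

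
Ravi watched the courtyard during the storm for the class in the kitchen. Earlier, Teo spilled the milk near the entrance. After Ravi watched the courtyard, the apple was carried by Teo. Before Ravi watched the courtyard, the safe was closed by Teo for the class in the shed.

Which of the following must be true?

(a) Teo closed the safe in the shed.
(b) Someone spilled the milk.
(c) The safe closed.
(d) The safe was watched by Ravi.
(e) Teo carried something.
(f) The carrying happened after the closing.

(a) Entailed — every conjunct here is already in the original closing event.
(b) Entailed — every conjunct here is already in the original spilling event.
(c) Entailed — 'Teo closed the safe' is causative; it entails the inchoative 'the safe closed'.
(d) Not entailed — Ravi watched the courtyard, not the safe; the safe belongs to the closing event.
(e) Entailed — generalizing the patient leaves a sub-description the original still satisfies.
(f) Entailed — the narrative places the closing before the carrying.

(a), (b), (c), (e), (f)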